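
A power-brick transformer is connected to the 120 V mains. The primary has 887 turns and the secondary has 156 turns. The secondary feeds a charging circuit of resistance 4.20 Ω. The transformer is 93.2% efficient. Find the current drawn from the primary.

V_s = 120 × 156/887 = 21.105 V.
I_s = V_s/R = 21.105/4.20 = 5.0250 A.
P_out = V_s I_s = 21.105 × 5.0250 = 106.05 W.
P_in = P_out/η = 106.05/0.932 = 113.79 W.
I_p = P_in/V_p = 113.79/120 = 0.948 A.

I_p ≈ 0.948 A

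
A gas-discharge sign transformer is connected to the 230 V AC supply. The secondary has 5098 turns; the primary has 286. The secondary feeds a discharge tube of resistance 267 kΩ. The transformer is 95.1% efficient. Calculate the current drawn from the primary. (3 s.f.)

V_s = 230 × 5098/286 = 4099.8 V.
I_s = V_s/R = 4099.8/267000 = 0.015355 A.
P_out = V_s I_s = 4099.8 × 0.015355 = 62.952 W.
P_in = P_out/η = 62.952/0.951 = 66.196 W.
I_p = P_in/V_p = 66.196/230 = 0.288 A.

I_p ≈ 0.288 A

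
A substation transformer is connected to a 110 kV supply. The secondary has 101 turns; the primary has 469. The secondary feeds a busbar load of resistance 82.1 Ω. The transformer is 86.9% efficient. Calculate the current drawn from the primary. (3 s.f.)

I_p ≈ 71.5 A

V_s = 110000 × 101/469 = 23689 V.
I_s = V_s/R = 23689/82.1 = 288.53 A.
P_out = V_s I_s = 23689 × 288.53 = 6.8350×10^6 W.
P_in = P_out/η = 6.8350×10^6/0.869 = 7.8654×10^6 W.
I_p = P_in/V_p = 7.8654×10^6/110000 = 71.5 A.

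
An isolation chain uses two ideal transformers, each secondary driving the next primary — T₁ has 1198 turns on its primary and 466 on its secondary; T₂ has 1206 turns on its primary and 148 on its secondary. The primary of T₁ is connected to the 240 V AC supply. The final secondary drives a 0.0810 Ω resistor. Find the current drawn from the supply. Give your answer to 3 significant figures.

I_supply ≈ 6.75 A

Secondary of T₁: V = 240.00 × 466/1198 = 93.356 V.
Secondary of T₂: V = 93.356 × 148/1206 = 11.457 V.
I_load = 11.457/0.0810 = 141.44 A, so P_out = 11.457 × 141.44 = 1620.4 W.
All ideal ⇒ P_in = P_out, so I_supply = 1620.4/240 = 6.75 A.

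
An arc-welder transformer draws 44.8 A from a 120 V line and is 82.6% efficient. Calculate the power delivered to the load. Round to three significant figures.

P_in = V_p I_p = 120 × 44.8 = 5376.0 W.
P_out = η P_in = 0.826 × 5376.0 = 4440 W.

P_out ≈ 4440 W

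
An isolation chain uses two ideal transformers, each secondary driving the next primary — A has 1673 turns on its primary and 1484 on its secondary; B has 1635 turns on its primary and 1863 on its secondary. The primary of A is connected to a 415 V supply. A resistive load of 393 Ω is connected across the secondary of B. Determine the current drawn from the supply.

I_supply ≈ 1.08 A

Secondary of A: V = 415.00 × 1484/1673 = 368.12 V.
Secondary of B: V = 368.12 × 1863/1635 = 419.45 V.
I_load = 419.45/393 = 1.0673 A, so P_out = 419.45 × 1.0673 = 447.68 W.
All ideal ⇒ P_in = P_out, so I_supply = 447.68/415 = 1.08 A.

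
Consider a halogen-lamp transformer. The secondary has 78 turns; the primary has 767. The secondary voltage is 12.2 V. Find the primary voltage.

V_p/V_s = N_p/N_s, so V_p = 12.2 × 767/78 = 120 V.

V_p ≈ 120 V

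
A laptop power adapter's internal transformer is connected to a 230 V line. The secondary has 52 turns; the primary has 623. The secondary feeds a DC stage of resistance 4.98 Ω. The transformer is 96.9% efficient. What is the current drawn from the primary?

I_p ≈ 0.332 A

V_s = 230 × 52/623 = 19.197 V.
I_s = V_s/R = 19.197/4.98 = 3.8549 A.
P_out = V_s I_s = 19.197 × 3.8549 = 74.004 W.
P_in = P_out/η = 74.004/0.969 = 76.372 W.
I_p = P_in/V_p = 76.372/230 = 0.332 A.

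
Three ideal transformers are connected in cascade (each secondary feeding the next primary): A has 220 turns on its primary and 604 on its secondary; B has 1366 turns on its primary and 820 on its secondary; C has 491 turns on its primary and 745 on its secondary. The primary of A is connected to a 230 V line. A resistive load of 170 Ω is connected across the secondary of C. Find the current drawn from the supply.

After A: V = 230.00 × 604/220 = 631.45 V.
After B: V = 631.45 × 820/1366 = 379.06 V.
After C: V = 379.06 × 745/491 = 575.15 V.
I_load = 575.15/170 = 3.3832 A, so P_out = 575.15 × 3.3832 = 1945.9 W.
All ideal ⇒ P_in = P_out, so I_supply = 1945.9/230 = 8.46 A.

I_supply ≈ 8.46 A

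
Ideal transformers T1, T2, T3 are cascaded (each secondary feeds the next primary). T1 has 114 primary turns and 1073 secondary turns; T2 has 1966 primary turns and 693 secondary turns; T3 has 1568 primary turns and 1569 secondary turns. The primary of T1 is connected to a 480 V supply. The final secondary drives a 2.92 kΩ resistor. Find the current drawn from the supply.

Secondary of T1: V = 480.00 × 1073/114 = 4517.9 V.
Secondary of T2: V = 4517.9 × 693/1966 = 1592.5 V.
Secondary of T3: V = 1592.5 × 1569/1568 = 1593.5 V.
I_load = 1593.5/2920 = 0.54573 A, so P_out = 1593.5 × 0.54573 = 869.65 W.
All ideal ⇒ P_in = P_out, so I_supply = 869.65/480 = 1.81 A.

I_supply ≈ 1.81 A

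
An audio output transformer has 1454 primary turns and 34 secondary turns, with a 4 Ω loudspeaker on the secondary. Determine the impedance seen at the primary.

Z_p = (N_p/N_s)² × Z_s = (1454/34)² × 4 = 7320 Ω.

Z_p ≈ 7320 Ω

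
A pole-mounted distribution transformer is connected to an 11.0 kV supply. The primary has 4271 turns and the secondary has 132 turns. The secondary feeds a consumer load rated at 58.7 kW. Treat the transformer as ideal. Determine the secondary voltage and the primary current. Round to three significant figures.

V_s ≈ 340 V, I_p ≈ 5.34 A

V_s = V_p × N_s/N_p = 11000 × 132/4271 = 339.97 V.
I_s = P/V_s = 58700/339.97 = 172.66 A.
I_p = I_s × N_s/N_p = 172.66 × 132/4271 = 5.34 A.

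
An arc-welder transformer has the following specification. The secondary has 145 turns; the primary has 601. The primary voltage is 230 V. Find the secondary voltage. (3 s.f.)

V_s ≈ 55.5 V

V_s/V_p = N_s/N_p, so V_s = 230 × 145/601 = 55.5 V.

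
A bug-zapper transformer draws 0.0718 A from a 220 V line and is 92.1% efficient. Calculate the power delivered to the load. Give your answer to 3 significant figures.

P_in = V_p I_p = 220 × 0.0718 = 15.796 W.
P_out = η P_in = 0.921 × 15.796 = 14.5 W.

P_out ≈ 14.5 W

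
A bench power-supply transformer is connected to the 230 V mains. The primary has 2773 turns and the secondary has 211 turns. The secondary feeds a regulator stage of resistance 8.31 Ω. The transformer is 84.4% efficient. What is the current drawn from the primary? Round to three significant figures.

I_p ≈ 0.190 A

V_s = 230 × 211/2773 = 17.501 V.
I_s = V_s/R = 17.501/8.31 = 2.1060 A.
P_out = V_s I_s = 17.501 × 2.1060 = 36.857 W.
P_in = P_out/η = 36.857/0.844 = 43.669 W.
I_p = P_in/V_p = 43.669/230 = 0.190 A.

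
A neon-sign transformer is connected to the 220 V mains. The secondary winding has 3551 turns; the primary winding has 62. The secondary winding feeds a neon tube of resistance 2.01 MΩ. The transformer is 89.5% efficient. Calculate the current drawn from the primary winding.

V_s = 220 × 3551/62 = 12600 V.
I_s = V_s/R = 12600/(2.01×10^6) = 0.0062688 A.
P_out = V_s I_s = 12600 × 0.0062688 = 78.989 W.
P_in = P_out/η = 78.989/0.895 = 88.256 W.
I_p = P_in/V_p = 88.256/220 = 0.401 A.

I_p ≈ 0.401 A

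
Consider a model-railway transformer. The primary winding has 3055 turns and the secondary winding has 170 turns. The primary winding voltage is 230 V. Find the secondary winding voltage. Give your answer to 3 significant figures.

V_s/V_p = N_s/N_p, so V_s = 230 × 170/3055 = 12.8 V.

V_s ≈ 12.8 V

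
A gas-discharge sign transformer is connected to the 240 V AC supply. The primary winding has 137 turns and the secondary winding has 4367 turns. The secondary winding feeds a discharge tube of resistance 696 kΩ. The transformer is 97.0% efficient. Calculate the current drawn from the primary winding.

I_p ≈ 0.361 A

V_s = 240 × 4367/137 = 7650.2 V.
I_s = V_s/R = 7650.2/696000 = 0.010992 A.
P_out = V_s I_s = 7650.2 × 0.010992 = 84.089 W.
P_in = P_out/η = 84.089/0.970 = 86.690 W.
I_p = P_in/V_p = 86.690/240 = 0.361 A.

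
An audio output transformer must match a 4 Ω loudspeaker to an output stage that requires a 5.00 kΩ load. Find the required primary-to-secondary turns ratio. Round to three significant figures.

N_p/N_s ≈ 35.4

Z_p/Z_s = (N_p/N_s)², so N_p/N_s = √(5000/4) = √1250 = 35.4.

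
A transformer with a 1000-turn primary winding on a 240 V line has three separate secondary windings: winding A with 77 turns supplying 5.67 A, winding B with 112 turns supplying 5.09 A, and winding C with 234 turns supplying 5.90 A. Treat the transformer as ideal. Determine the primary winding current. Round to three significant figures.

I_p ≈ 2.39 A

V_A = 240 × 77/1000 = 18.480 V; V_B = 240 × 112/1000 = 26.880 V; V_C = 240 × 234/1000 = 56.160 V.
P_out = V_A I_A + V_B I_B + V_C I_C = 18.480×5.67 + 26.880×5.09 + 56.160×5.90 = 104.78 + 136.82 + 331.34 = 572.94 W.
Ideal ⇒ P_in = P_out, so I_p = P_out/V_p = 572.94/240 = 2.39 A.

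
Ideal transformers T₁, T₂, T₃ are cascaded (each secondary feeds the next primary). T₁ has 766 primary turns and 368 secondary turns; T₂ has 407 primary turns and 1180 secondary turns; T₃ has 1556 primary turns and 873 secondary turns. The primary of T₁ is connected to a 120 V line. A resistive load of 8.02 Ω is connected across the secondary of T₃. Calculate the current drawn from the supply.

Secondary of T₁: V = 120.00 × 368/766 = 57.650 V.
Secondary of T₂: V = 57.650 × 1180/407 = 167.14 V.
Secondary of T₃: V = 167.14 × 873/1556 = 93.776 V.
I_load = 93.776/8.02 = 11.693 A, so P_out = 93.776 × 11.693 = 1096.5 W.
All ideal ⇒ P_in = P_out, so I_supply = 1096.5/120 = 9.14 A.

I_supply ≈ 9.14 A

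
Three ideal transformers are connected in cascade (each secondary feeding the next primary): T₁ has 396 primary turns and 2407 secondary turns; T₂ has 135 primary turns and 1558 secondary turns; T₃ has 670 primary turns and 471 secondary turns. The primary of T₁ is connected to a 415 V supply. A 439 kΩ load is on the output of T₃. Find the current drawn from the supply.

Secondary of T₁: V = 415.00 × 2407/396 = 2522.5 V.
Secondary of T₂: V = 2522.5 × 1558/135 = 29111 V.
Secondary of T₃: V = 29111 × 471/670 = 20465 V.
I_load = 20465/439000 = 0.046617 A, so P_out = 20465 × 0.046617 = 954.01 W.
All ideal ⇒ P_in = P_out, so I_supply = 954.01/415 = 2.30 A.

I_supply ≈ 2.30 A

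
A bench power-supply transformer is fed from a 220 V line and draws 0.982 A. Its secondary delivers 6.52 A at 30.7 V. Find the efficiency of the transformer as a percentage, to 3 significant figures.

P_in = 220 × 0.982 = 216.040 W.
P_out = 30.7 × 6.52 = 200.164 W.
η = P_out/P_in = 200.164/216.040 = 0.927.

η ≈ 92.7%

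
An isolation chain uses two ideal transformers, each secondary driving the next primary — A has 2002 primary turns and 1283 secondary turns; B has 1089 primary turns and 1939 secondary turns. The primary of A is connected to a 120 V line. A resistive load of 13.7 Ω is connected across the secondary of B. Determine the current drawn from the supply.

Secondary of A: V = 120.00 × 1283/2002 = 76.903 V.
Secondary of B: V = 76.903 × 1939/1089 = 136.93 V.
I_load = 136.93/13.7 = 9.9948 A, so P_out = 136.93 × 9.9948 = 1368.6 W.
All ideal ⇒ P_in = P_out, so I_supply = 1368.6/120 = 11.4 A.

I_supply ≈ 11.4 A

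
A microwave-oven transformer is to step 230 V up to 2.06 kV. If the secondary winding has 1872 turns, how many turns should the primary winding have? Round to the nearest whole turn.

N_p/N_s = V_p/V_s, so N_p = 1872 × 230/2060 = 209.0 ≈ 209 turns.

N_p = 209 turns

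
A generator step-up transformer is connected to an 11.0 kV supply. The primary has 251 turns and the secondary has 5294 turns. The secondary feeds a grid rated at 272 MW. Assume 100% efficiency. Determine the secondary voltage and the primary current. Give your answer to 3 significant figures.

V_s = V_p × N_s/N_p = 11000 × 5294/251 = 232010 V.
I_s = P/V_s = 2.72×10^8/232010 = 1172.4 A.
I_p = I_s × N_s/N_p = 1172.4 × 5294/251 = 24700 A.

V_s ≈ 232000 V, I_p ≈ 24700 A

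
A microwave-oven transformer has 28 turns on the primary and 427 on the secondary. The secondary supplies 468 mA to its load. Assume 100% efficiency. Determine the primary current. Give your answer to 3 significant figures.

For an ideal transformer I_p/I_s = N_s/N_p, so I_p = 0.468 × 427/28 = 7.14 A.

I_p ≈ 7.14 A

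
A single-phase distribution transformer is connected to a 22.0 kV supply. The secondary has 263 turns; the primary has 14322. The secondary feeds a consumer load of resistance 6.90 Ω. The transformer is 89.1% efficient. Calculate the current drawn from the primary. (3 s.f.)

V_s = 22000 × 263/14322 = 403.99 V.
I_s = V_s/R = 403.99/6.90 = 58.550 A.
P_out = V_s I_s = 403.99 × 58.550 = 23654 W.
P_in = P_out/η = 23654/0.891 = 26547 W.
I_p = P_in/V_p = 26547/22000 = 1.21 A.

I_p ≈ 1.21 A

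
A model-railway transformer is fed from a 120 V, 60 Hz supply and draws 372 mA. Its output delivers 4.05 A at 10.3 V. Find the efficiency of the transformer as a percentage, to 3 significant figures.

η ≈ 93.4%

P_in = 120 × 0.372 = 44.6400 W.
P_out = 10.3 × 4.05 = 41.7150 W.
η = P_out/P_in = 41.7150/44.6400 = 0.934.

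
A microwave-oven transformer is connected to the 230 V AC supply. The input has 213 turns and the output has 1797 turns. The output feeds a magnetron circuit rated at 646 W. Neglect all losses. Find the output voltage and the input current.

V_out ≈ 1940 V, I_in ≈ 2.81 A

V_out = V_in × N_out/N_in = 230 × 1797/213 = 1940.4 V.
I_out = P/V_out = 646/1940.4 = 0.33292 A.
I_in = I_out × N_out/N_in = 0.33292 × 1797/213 = 2.81 A.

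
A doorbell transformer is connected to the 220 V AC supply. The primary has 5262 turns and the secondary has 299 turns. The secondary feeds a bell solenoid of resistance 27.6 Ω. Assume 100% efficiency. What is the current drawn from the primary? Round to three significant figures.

I_p ≈ 0.0257 A

V_s = V_p × N_s/N_p = 220 × 299/5262 = 12.501 V.
I_s = V_s/R = 12.501/27.6 = 0.45293 A.
For an ideal transformer I_p N_p = I_s N_s, so I_p = 0.45293 × 299/5262 = 0.0257 A.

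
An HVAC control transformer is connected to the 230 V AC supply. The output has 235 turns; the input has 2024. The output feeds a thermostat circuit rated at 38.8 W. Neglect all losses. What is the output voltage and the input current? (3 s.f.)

V_out = V_in × N_out/N_in = 230 × 235/2024 = 26.705 V.
I_out = P/V_out = 38.8/26.705 = 1.4529 A.
I_in = I_out × N_out/N_in = 1.4529 × 235/2024 = 0.169 A.

V_out ≈ 26.7 V, I_in ≈ 0.169 A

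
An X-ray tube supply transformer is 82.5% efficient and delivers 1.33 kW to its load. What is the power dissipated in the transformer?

P_in = P_out/η = 1330/0.825 = 1612.12 W.
P_loss = P_in − P_out = 1612.12 − 1330 = 282 W.

P_loss ≈ 282 W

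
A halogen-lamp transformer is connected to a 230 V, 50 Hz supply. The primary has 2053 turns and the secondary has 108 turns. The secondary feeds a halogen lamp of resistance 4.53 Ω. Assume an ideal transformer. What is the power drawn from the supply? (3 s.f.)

P ≈ 32.3 W

V_s = V_p × N_s/N_p = 230 × 108/2053 = 12.099 V.
I_s = V_s/R = 12.099/4.53 = 2.6709 A.
I_p = I_s × N_s/N_p = 2.6709 × 108/2053 = 0.14051 A.
P = V_p I_p = 230 × 0.14051 = 32.3 W.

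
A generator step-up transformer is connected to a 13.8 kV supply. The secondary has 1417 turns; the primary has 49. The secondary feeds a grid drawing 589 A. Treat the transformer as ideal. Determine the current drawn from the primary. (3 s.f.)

For an ideal transformer I_p N_p = I_s N_s, so I_p = 589 × 1417/49 = 17000 A.

I_p ≈ 17000 A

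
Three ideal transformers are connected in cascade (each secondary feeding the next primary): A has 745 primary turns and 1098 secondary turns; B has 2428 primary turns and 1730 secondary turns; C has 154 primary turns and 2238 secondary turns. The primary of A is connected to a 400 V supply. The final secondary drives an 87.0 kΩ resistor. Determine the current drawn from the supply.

After A: V = 400.00 × 1098/745 = 589.53 V.
After B: V = 589.53 × 1730/2428 = 420.05 V.
After C: V = 420.05 × 2238/154 = 6104.4 V.
I_load = 6104.4/87000 = 0.070165 A, so P_out = 6104.4 × 0.070165 = 428.32 W.
All ideal ⇒ P_in = P_out, so I_supply = 428.32/400 = 1.07 A.

I_supply ≈ 1.07 A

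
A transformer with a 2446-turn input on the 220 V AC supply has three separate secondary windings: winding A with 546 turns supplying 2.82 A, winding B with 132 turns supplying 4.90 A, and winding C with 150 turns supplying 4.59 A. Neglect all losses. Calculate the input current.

I_in ≈ 1.18 A

V_A = 220 × 546/2446 = 49.109 V; V_B = 220 × 132/2446 = 11.872 V; V_C = 220 × 150/2446 = 13.491 V.
P_out = V_A I_A + V_B I_B + V_C I_C = 49.109×2.82 + 11.872×4.90 + 13.491×4.59 = 138.49 + 58.175 + 61.926 = 258.59 W.
Ideal ⇒ P_in = P_out, so I_in = P_out/V_in = 258.59/220 = 1.18 A.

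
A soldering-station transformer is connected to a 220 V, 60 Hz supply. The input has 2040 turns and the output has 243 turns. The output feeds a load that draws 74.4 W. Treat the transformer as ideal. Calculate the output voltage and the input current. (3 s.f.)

V_out ≈ 26.2 V, I_in ≈ 0.338 A

V_out = V_in × N_out/N_in = 220 × 243/2040 = 26.206 V.
I_out = P/V_out = 74.4/26.206 = 2.8391 A.
I_in = I_out × N_out/N_in = 2.8391 × 243/2040 = 0.338 A.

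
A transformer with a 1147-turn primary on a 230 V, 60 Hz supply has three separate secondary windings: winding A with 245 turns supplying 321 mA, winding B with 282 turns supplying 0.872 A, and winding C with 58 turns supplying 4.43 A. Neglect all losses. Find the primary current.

V_A = 230 × 245/1147 = 49.128 V; V_B = 230 × 282/1147 = 56.548 V; V_C = 230 × 58/1147 = 11.630 V.
P_out = V_A I_A + V_B I_B + V_C I_C = 49.128×0.321 + 56.548×0.872 + 11.630×4.43 = 15.770 + 49.309 + 51.522 = 116.60 W.
Ideal ⇒ P_in = P_out, so I_p = P_out/V_p = 116.60/230 = 0.507 A.

I_p ≈ 0.507 A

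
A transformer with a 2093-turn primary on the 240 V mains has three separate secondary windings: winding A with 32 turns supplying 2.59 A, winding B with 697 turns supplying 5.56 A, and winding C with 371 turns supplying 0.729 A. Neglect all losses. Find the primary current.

V_A = 240 × 32/2093 = 3.6694 V; V_B = 240 × 697/2093 = 79.924 V; V_C = 240 × 371/2093 = 42.542 V.
P_out = V_A I_A + V_B I_B + V_C I_C = 3.6694×2.59 + 79.924×5.56 + 42.542×0.729 = 9.5037 + 444.37 + 31.013 = 484.89 W.
Ideal ⇒ P_in = P_out, so I_p = P_out/V_p = 484.89/240 = 2.02 A.

I_p ≈ 2.02 A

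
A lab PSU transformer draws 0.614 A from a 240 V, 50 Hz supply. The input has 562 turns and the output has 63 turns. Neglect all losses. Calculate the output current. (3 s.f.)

I_out/I_in = N_in/N_out, so I_out = 0.614 × 562/63 = 5.48 A.

I_out ≈ 5.48 A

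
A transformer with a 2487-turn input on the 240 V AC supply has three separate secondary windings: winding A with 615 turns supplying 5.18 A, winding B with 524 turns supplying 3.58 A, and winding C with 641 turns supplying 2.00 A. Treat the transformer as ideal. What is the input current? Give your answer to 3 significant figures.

I_in ≈ 2.55 A

V_A = 240 × 615/2487 = 59.349 V; V_B = 240 × 524/2487 = 50.567 V; V_C = 240 × 641/2487 = 61.858 V.
P_out = V_A I_A + V_B I_B + V_C I_C = 59.349×5.18 + 50.567×3.58 + 61.858×2.00 = 307.43 + 181.03 + 123.72 = 612.17 W.
Ideal ⇒ P_in = P_out, so I_in = P_out/V_in = 612.17/240 = 2.55 A.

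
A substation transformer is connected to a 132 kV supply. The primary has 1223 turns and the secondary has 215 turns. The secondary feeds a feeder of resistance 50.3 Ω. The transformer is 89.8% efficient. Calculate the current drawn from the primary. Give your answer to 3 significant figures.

V_s = 132000 × 215/1223 = 23205 V.
I_s = V_s/R = 23205/50.3 = 461.34 A.
P_out = V_s I_s = 23205 × 461.34 = 1.0705×10^7 W.
P_in = P_out/η = 1.0705×10^7/0.898 = 1.1921×10^7 W.
I_p = P_in/V_p = 1.1921×10^7/132000 = 90.3 A.

I_p ≈ 90.3 A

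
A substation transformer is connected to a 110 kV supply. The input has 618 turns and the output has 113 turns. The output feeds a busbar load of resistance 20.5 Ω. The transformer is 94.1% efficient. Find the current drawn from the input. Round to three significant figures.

V_out = 110000 × 113/618 = 20113 V.
I_out = V_out/R = 20113/20.5 = 981.14 A.
P_out = V_out I_out = 20113 × 981.14 = 1.9734×10^7 W.
P_in = P_out/η = 1.9734×10^7/0.941 = 2.0971×10^7 W.
I_in = P_in/V_in = 2.0971×10^7/110000 = 191 A.

I_in ≈ 191 A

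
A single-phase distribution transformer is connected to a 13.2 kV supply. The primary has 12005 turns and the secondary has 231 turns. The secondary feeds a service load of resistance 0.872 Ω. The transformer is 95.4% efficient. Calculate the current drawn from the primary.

V_s = 13200 × 231/12005 = 253.99 V.
I_s = V_s/R = 253.99/0.872 = 291.28 A.
P_out = V_s I_s = 253.99 × 291.28 = 73983 W.
P_in = P_out/η = 73983/0.954 = 77550 W.
I_p = P_in/V_p = 77550/13200 = 5.88 A.

I_p ≈ 5.88 A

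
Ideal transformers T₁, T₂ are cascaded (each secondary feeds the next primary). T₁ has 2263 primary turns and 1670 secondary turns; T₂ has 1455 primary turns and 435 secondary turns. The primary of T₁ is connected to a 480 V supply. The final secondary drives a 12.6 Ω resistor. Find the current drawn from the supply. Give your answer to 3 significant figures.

I_supply ≈ 1.85 A

Secondary of T₁: V = 480.00 × 1670/2263 = 354.22 V.
Secondary of T₂: V = 354.22 × 435/1455 = 105.90 V.
I_load = 105.90/12.6 = 8.4048 A, so P_out = 105.90 × 8.4048 = 890.08 W.
All ideal ⇒ P_in = P_out, so I_supply = 890.08/480 = 1.85 A.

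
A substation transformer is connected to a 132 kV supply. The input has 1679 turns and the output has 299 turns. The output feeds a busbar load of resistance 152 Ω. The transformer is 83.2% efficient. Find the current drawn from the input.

I_in ≈ 33.1 A

V_out = 132000 × 299/1679 = 23507 V.
I_out = V_out/R = 23507/152 = 154.65 A.
P_out = V_out I_out = 23507 × 154.65 = 3.6353×10^6 W.
P_in = P_out/η = 3.6353×10^6/0.832 = 4.3694×10^6 W.
I_in = P_in/V_in = 4.3694×10^6/132000 = 33.1 A.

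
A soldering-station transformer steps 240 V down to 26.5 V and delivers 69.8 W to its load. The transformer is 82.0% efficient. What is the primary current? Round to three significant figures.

I_p ≈ 0.355 A

P_in = P_out/η = 69.8/0.820 = 85.122 W.
I_p = P_in/V_p = 85.122/240 = 0.355 A.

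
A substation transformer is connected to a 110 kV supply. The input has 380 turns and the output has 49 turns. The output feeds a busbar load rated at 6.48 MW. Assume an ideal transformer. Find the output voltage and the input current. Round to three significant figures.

V_out = V_in × N_out/N_in = 110000 × 49/380 = 14184 V.
I_out = P/V_out = 6.48×10^6/14184 = 456.85 A.
I_in = I_out × N_out/N_in = 456.85 × 49/380 = 58.9 A.

V_out ≈ 14200 V, I_in ≈ 58.9 A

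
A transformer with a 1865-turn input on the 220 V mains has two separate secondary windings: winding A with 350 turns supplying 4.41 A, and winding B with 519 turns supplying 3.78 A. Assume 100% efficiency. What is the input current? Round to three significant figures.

V_A = 220 × 350/1865 = 41.287 V; V_B = 220 × 519/1865 = 61.223 V.
P_out = V_A I_A + V_B I_B = 41.287×4.41 + 61.223×3.78 = 182.08 + 231.42 = 413.50 W.
Ideal ⇒ P_in = P_out, so I_in = P_out/V_in = 413.50/220 = 1.88 A.

I_in ≈ 1.88 A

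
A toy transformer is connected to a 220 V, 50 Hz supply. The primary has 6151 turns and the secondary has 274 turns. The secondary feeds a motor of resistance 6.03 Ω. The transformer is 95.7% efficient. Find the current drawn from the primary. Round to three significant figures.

I_p ≈ 0.0756 A

V_s = 220 × 274/6151 = 9.8000 V.
I_s = V_s/R = 9.8000/6.03 = 1.6252 A.
P_out = V_s I_s = 9.8000 × 1.6252 = 15.927 W.
P_in = P_out/η = 15.927/0.957 = 16.643 W.
I_p = P_in/V_p = 16.643/220 = 0.0756 A.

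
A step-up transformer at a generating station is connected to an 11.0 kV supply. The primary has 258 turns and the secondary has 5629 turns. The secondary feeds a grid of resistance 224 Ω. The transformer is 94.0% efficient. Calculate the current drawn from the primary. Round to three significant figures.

I_p ≈ 24900 A

V_s = 11000 × 5629/258 = 240000 V.
I_s = V_s/R = 240000/224 = 1071.4 A.
P_out = V_s I_s = 240000 × 1071.4 = 2.5713×10^8 W.
P_in = P_out/η = 2.5713×10^8/0.940 = 2.7355×10^8 W.
I_p = P_in/V_p = 2.7355×10^8/11000 = 24900 A.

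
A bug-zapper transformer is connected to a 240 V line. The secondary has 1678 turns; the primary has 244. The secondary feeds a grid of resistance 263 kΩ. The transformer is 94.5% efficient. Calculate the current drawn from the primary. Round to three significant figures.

I_p ≈ 0.0457 A

V_s = 240 × 1678/244 = 1650.5 V.
I_s = V_s/R = 1650.5/263000 = 0.0062756 A.
P_out = V_s I_s = 1650.5 × 0.0062756 = 10.358 W.
P_in = P_out/η = 10.358/0.945 = 10.961 W.
I_p = P_in/V_p = 10.961/240 = 0.0457 A.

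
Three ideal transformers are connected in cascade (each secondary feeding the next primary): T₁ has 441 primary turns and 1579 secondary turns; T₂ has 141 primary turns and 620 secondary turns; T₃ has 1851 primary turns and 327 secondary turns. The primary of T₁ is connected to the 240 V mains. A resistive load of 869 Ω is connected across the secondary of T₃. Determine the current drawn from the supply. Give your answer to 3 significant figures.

I_supply ≈ 2.14 A

After T₁: V = 240.00 × 1579/441 = 859.32 V.
After T₂: V = 859.32 × 620/141 = 3778.6 V.
After T₃: V = 3778.6 × 327/1851 = 667.53 V.
I_load = 667.53/869 = 0.76816 A, so P_out = 667.53 × 0.76816 = 512.76 W.
All ideal ⇒ P_in = P_out, so I_supply = 512.76/240 = 2.14 A.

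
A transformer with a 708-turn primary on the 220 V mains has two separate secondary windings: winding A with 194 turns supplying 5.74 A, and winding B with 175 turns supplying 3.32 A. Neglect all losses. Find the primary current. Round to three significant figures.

V_A = 220 × 194/708 = 60.282 V; V_B = 220 × 175/708 = 54.379 V.
P_out = V_A I_A + V_B I_B = 60.282×5.74 + 54.379×3.32 = 346.02 + 180.54 = 526.56 W.
Ideal ⇒ P_in = P_out, so I_p = P_out/V_p = 526.56/220 = 2.39 A.

I_p ≈ 2.39 A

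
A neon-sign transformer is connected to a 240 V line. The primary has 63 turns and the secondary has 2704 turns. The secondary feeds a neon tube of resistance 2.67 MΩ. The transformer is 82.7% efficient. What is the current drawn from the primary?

V_s = 240 × 2704/63 = 10301 V.
I_s = V_s/R = 10301/(2.67×10^6) = 0.0038580 A.
P_out = V_s I_s = 10301 × 0.0038580 = 39.741 W.
P_in = P_out/η = 39.741/0.827 = 48.055 W.
I_p = P_in/V_p = 48.055/240 = 0.200 A.

I_p ≈ 0.200 A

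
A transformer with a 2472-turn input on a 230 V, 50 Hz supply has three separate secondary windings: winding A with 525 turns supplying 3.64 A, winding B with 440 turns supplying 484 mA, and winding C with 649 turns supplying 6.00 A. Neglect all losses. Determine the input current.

I_in ≈ 2.43 A

V_A = 230 × 525/2472 = 48.847 V; V_B = 230 × 440/2472 = 40.939 V; V_C = 230 × 649/2472 = 60.384 V.
P_out = V_A I_A + V_B I_B + V_C I_C = 48.847×3.64 + 40.939×0.484 + 60.384×6.00 = 177.80 + 19.814 + 362.31 = 559.92 W.
Ideal ⇒ P_in = P_out, so I_in = P_out/V_in = 559.92/230 = 2.43 A.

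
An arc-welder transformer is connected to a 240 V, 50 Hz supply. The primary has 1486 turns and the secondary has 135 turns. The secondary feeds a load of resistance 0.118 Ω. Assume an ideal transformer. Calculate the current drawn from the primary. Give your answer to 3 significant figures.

I_p ≈ 16.8 A

V_s = V_p × N_s/N_p = 240 × 135/1486 = 21.803 V.
I_s = V_s/R = 21.803/0.118 = 184.78 A.
For an ideal transformer I_p N_p = I_s N_s, so I_p = 184.78 × 135/1486 = 16.8 A.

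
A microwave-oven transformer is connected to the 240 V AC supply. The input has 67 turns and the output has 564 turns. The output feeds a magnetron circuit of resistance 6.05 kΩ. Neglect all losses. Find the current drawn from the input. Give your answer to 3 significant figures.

V_out = V_in × N_out/N_in = 240 × 564/67 = 2020.3 V.
I_out = V_out/R = 2020.3/6050 = 0.33393 A.
For an ideal transformer I_in N_in = I_out N_out, so I_in = 0.33393 × 564/67 = 2.81 A.

I_in ≈ 2.81 A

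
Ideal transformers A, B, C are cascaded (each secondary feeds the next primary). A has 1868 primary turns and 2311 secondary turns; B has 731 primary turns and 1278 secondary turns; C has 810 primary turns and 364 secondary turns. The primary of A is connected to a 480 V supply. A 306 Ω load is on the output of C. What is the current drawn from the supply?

After A: V = 480.00 × 2311/1868 = 593.83 V.
After B: V = 593.83 × 1278/731 = 1038.2 V.
After C: V = 1038.2 × 364/810 = 466.55 V.
I_load = 466.55/306 = 1.5247 A, so P_out = 466.55 × 1.5247 = 711.32 W.
All ideal ⇒ P_in = P_out, so I_supply = 711.32/480 = 1.48 A.

I_supply ≈ 1.48 A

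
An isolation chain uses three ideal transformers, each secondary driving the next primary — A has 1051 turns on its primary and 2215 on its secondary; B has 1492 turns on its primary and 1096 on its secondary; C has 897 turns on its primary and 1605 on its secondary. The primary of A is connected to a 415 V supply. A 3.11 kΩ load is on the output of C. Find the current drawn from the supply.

After A: V = 415.00 × 2215/1051 = 874.62 V.
After B: V = 874.62 × 1096/1492 = 642.48 V.
After C: V = 642.48 × 1605/897 = 1149.6 V.
I_load = 1149.6/3110 = 0.36964 A, so P_out = 1149.6 × 0.36964 = 424.94 W.
All ideal ⇒ P_in = P_out, so I_supply = 424.94/415 = 1.02 A.

I_supply ≈ 1.02 A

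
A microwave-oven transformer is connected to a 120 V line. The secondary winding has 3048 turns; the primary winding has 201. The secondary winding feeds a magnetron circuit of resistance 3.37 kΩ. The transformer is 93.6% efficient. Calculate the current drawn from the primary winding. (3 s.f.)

I_p ≈ 8.75 A

V_s = 120 × 3048/201 = 1819.7 V.
I_s = V_s/R = 1819.7/3370 = 0.53997 A.
P_out = V_s I_s = 1819.7 × 0.53997 = 982.59 W.
P_in = P_out/η = 982.59/0.936 = 1049.8 W.
I_p = P_in/V_p = 1049.8/120 = 8.75 A.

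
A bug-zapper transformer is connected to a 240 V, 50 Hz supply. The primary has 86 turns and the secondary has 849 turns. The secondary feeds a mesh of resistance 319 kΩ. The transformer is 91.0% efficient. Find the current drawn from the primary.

V_s = 240 × 849/86 = 2369.3 V.
I_s = V_s/R = 2369.3/319000 = 0.0074273 A.
P_out = V_s I_s = 2369.3 × 0.0074273 = 17.597 W.
P_in = P_out/η = 17.597/0.910 = 19.338 W.
I_p = P_in/V_p = 19.338/240 = 0.0806 A.

I_p ≈ 0.0806 A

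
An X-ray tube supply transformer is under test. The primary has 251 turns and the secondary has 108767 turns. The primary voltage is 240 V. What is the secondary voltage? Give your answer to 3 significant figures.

V_s/V_p = N_s/N_p, so V_s = 240 × 108767/251 = 104000 V.

V_s ≈ 104000 V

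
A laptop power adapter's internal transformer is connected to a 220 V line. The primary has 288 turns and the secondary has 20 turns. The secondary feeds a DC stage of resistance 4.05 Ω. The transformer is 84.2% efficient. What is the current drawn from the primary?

V_s = 220 × 20/288 = 15.278 V.
I_s = V_s/R = 15.278/4.05 = 3.7723 A.
P_out = V_s I_s = 15.278 × 3.7723 = 57.632 W.
P_in = P_out/η = 57.632/0.842 = 68.447 W.
I_p = P_in/V_p = 68.447/220 = 0.311 A.

I_p ≈ 0.311 A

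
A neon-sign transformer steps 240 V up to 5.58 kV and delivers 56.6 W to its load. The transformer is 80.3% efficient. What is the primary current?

P_in = P_out/η = 56.6/0.803 = 70.486 W.
I_p = P_in/V_p = 70.486/240 = 0.294 A.

I_p ≈ 0.294 A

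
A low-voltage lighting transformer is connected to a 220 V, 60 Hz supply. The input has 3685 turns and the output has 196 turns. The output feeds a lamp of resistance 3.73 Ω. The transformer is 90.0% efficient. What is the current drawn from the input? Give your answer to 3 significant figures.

I_in ≈ 0.185 A

V_out = 220 × 196/3685 = 11.701 V.
I_out = V_out/R = 11.701/3.73 = 3.1371 A.
P_out = V_out I_out = 11.701 × 3.1371 = 36.709 W.
P_in = P_out/η = 36.709/0.900 = 40.788 W.
I_in = P_in/V_in = 40.788/220 = 0.185 A.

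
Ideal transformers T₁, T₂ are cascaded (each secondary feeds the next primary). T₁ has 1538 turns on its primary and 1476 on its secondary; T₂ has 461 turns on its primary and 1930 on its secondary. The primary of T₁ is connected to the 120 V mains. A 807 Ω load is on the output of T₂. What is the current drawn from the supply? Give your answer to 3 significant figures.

Secondary of T₁: V = 120.00 × 1476/1538 = 115.16 V.
Secondary of T₂: V = 115.16 × 1930/461 = 482.13 V.
I_load = 482.13/807 = 0.59744 A, so P_out = 482.13 × 0.59744 = 288.05 W.
All ideal ⇒ P_in = P_out, so I_supply = 288.05/120 = 2.40 A.

I_supply ≈ 2.40 A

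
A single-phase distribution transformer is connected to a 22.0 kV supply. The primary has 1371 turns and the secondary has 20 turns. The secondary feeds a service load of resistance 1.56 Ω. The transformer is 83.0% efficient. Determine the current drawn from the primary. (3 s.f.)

V_s = 22000 × 20/1371 = 320.93 V.
I_s = V_s/R = 320.93/1.56 = 205.73 A.
P_out = V_s I_s = 320.93 × 205.73 = 66025 W.
P_in = P_out/η = 66025/0.830 = 79548 W.
I_p = P_in/V_p = 79548/22000 = 3.62 A.

I_p ≈ 3.62 A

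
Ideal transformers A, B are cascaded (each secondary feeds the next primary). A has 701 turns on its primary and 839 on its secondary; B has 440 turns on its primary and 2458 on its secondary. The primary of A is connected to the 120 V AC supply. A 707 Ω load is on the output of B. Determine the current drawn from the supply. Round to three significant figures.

I_supply ≈ 7.59 A

Secondary of A: V = 120.00 × 839/701 = 143.62 V.
Secondary of B: V = 143.62 × 2458/440 = 802.33 V.
I_load = 802.33/707 = 1.1348 A, so P_out = 802.33 × 1.1348 = 910.52 W.
All ideal ⇒ P_in = P_out, so I_supply = 910.52/120 = 7.59 A.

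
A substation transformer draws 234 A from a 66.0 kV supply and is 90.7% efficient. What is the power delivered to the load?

P_in = V_p I_p = 66000 × 234 = 1.5444×10^7 W.
P_out = η P_in = 0.907 × 1.5444×10^7 = 1.40×10^7 W.

P_out ≈ 1.40×10^7 W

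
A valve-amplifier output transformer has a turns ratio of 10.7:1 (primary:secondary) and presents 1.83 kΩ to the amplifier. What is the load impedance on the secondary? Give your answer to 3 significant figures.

Z_s ≈ 16.0 Ω

Z_s = Z_p/(N_p/N_s)² = 1830/10.7² = 16.0 Ω.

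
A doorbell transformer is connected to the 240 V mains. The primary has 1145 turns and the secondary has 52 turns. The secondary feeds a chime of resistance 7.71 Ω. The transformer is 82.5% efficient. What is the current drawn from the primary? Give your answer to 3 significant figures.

I_p ≈ 0.0778 A

V_s = 240 × 52/1145 = 10.900 V.
I_s = V_s/R = 10.900/7.71 = 1.4137 A.
P_out = V_s I_s = 10.900 × 1.4137 = 15.409 W.
P_in = P_out/η = 15.409/0.825 = 18.677 W.
I_p = P_in/V_p = 18.677/240 = 0.0778 A.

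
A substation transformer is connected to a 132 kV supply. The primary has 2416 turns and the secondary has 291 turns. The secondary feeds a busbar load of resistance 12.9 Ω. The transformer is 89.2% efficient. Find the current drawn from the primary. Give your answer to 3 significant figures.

V_s = 132000 × 291/2416 = 15899 V.
I_s = V_s/R = 15899/12.9 = 1232.5 A.
P_out = V_s I_s = 15899 × 1232.5 = 1.9595×10^7 W.
P_in = P_out/η = 1.9595×10^7/0.892 = 2.1968×10^7 W.
I_p = P_in/V_p = 2.1968×10^7/132000 = 166 A.

I_p ≈ 166 A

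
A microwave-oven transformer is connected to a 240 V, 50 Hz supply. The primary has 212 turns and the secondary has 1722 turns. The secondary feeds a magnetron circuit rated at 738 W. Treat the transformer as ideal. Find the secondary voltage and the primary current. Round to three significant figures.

V_s ≈ 1950 V, I_p ≈ 3.07 A

V_s = V_p × N_s/N_p = 240 × 1722/212 = 1949.4 V.
I_s = P/V_s = 738/1949.4 = 0.37857 A.
I_p = I_s × N_s/N_p = 0.37857 × 1722/212 = 3.07 A.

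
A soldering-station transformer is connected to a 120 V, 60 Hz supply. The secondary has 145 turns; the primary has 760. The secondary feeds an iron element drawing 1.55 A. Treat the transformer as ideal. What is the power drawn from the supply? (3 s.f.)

I_p = I_s × N_s/N_p = 1.55 × 145/760 = 0.29572 A.
P = V_p I_p = 120 × 0.29572 = 35.5 W.

P ≈ 35.5 W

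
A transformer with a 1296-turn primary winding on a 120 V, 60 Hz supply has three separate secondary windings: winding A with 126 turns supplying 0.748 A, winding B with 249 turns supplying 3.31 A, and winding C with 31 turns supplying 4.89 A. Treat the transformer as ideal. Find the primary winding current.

V_A = 120 × 126/1296 = 11.667 V; V_B = 120 × 249/1296 = 23.056 V; V_C = 120 × 31/1296 = 2.8704 V.
P_out = V_A I_A + V_B I_B + V_C I_C = 11.667×0.748 + 23.056×3.31 + 2.8704×4.89 = 8.7267 + 76.314 + 14.036 = 99.077 W.
Ideal ⇒ P_in = P_out, so I_p = P_out/V_p = 99.077/120 = 0.826 A.

I_p ≈ 0.826 A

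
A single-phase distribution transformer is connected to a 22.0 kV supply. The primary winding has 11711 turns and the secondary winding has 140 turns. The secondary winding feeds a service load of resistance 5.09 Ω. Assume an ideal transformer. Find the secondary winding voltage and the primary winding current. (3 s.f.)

V_s = V_p × N_s/N_p = 22000 × 140/11711 = 263.00 V.
I_s = V_s/R = 263.00/5.09 = 51.670 A.
I_p = I_s × N_s/N_p = 51.670 × 140/11711 = 0.618 A.

V_s ≈ 263 V, I_p ≈ 0.618 A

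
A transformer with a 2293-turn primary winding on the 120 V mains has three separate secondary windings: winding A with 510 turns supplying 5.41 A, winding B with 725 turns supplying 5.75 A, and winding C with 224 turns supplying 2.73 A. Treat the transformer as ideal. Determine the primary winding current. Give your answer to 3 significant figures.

I_p ≈ 3.29 A

V_A = 120 × 510/2293 = 26.690 V; V_B = 120 × 725/2293 = 37.942 V; V_C = 120 × 224/2293 = 11.723 V.
P_out = V_A I_A + V_B I_B + V_C I_C = 26.690×5.41 + 37.942×5.75 + 11.723×2.73 = 144.39 + 218.16 + 32.003 = 394.56 W.
Ideal ⇒ P_in = P_out, so I_p = P_out/V_p = 394.56/120 = 3.29 A.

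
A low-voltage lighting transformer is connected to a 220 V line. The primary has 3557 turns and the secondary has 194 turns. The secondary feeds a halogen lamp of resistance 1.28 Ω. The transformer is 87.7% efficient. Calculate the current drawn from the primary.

V_s = 220 × 194/3557 = 11.999 V.
I_s = V_s/R = 11.999/1.28 = 9.3741 A.
P_out = V_s I_s = 11.999 × 9.3741 = 112.48 W.
P_in = P_out/η = 112.48/0.877 = 128.25 W.
I_p = P_in/V_p = 128.25/220 = 0.583 A.

I_p ≈ 0.583 A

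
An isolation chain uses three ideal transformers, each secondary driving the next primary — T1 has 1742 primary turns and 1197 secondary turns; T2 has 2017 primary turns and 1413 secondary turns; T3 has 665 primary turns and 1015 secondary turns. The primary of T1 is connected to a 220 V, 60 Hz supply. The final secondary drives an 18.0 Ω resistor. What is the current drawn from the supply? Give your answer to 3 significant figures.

After T1: V = 220.00 × 1197/1742 = 151.17 V.
After T2: V = 151.17 × 1413/2017 = 105.90 V.
After T3: V = 105.90 × 1015/665 = 161.64 V.
I_load = 161.64/18.0 = 8.9800 A, so P_out = 161.64 × 8.9800 = 1451.5 W.
All ideal ⇒ P_in = P_out, so I_supply = 1451.5/220 = 6.60 A.

I_supply ≈ 6.60 A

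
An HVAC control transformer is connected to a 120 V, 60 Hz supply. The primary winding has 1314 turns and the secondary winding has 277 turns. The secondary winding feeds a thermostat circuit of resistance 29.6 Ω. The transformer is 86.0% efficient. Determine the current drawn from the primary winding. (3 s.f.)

I_p ≈ 0.209 A

V_s = 120 × 277/1314 = 25.297 V.
I_s = V_s/R = 25.297/29.6 = 0.85462 A.
P_out = V_s I_s = 25.297 × 0.85462 = 21.619 W.
P_in = P_out/η = 21.619/0.860 = 25.139 W.
I_p = P_in/V_p = 25.139/120 = 0.209 A.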